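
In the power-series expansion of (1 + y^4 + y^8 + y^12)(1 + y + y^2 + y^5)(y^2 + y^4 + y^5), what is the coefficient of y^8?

(1 + y^4 + y^8 + y^12) has coefficients 1,0,0,0,1,0,0,0,1 for degrees 0…8.
(1 + y + y^2 + y^5) has coefficients 1,1,1,0,0,1,0,0,0 for degrees 0…8.
Finally multiplying by (y^2 + y^4 + y^5), the product of all factors after the first has coefficients 0,0,1,1,2,2,2,2,0 for degrees 0…8.
[y^8] = 1·0 + 1·2 + 1·0 = 2.

2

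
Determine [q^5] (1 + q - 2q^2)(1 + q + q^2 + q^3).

(1 + q - 2q^2) has coefficients 1,1,-2 for degrees 0…2.
(1 + q + q^2 + q^3) has coefficients 1,1,1,1,0,0 for degrees 0…5.
[q^5] = 1·0 + 1·0 − 2·1 = -2.

-2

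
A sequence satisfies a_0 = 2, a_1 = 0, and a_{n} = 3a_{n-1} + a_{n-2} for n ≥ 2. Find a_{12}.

282962

The ordinary generating function has denominator 1 - 3z - z^2.
Iterating the recurrence: a_0,…,a_{12} = 2, 0, 2, 6, 20, 66, 218, 720, 2378, 7854, 25940, 85674, 282962.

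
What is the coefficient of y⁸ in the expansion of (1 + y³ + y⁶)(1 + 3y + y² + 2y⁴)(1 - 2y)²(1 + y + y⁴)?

-5

(1 + y³ + y⁶) has coefficients 1,0,0,1,0,0,1 for degrees 0…6.
(1 + 3y + y² + 2y⁴) has coefficients 1,3,1,0,2,0,0,0,0 for degrees 0…8.
Multiplying by (1 - 2y)² gives running coefficients 1,-1,-7,8,6,-8,8,0,0 for degrees 0…8.
Finally multiplying by (1 + y + y⁴), the product of all factors after the first has coefficients 1,0,-8,1,15,-3,-7,16,6 for degrees 0…8.
[y⁸] = 1·6 + 1·(-3) + 1·(-8) = -5.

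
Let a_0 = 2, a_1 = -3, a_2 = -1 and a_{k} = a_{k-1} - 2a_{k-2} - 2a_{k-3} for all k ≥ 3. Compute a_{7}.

-47

The ordinary generating function has denominator 1 - y + 2y^2 + 2y^3.
Iterating the recurrence: a_0,…,a_{7} = 2, -3, -1, 1, 9, 9, -11, -47.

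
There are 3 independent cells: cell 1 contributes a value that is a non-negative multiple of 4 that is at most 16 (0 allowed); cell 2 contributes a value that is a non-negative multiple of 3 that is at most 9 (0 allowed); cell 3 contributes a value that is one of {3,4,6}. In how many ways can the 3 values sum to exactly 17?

The generating function for the choices is (1 + z⁴ + z⁸ + z¹² + z¹⁶)·(1 + z³ + z⁶ + z⁹)·(z³ + z⁴ + z⁶); the count is [z¹⁷].
(1 + z⁴ + z⁸ + z¹² + z¹⁶) has coefficients 1,0,0,0,1,0,0,0,1,0,0,0,1,0,0,0,1 for degrees 0…16.
(1 + z³ + z⁶ + z⁹) has coefficients 1,0,0,1,0,0,1,0,0,1,0,0,0,0,0,0,0,0 for degrees 0…17.
Finally multiplying by (z³ + z⁴ + z⁶), the product of all factors after the first has coefficients 0,0,0,1,1,0,2,1,0,2,1,0,2,1,0,1,0,0 for degrees 0…17.
[z¹⁷] = 1·0 + 1·1 + 1·2 + 1·0 + 1·0 = 3.

3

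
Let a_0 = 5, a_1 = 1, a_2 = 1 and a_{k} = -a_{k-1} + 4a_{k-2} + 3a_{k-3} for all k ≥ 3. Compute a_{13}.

The ordinary generating function has denominator 1 + t - 4t^2 - 3t^3.
Iterating the recurrence: a_0,…,a_{13} = 5, 1, 1, 18, -11, 86, -76, 387, -433, 1753, -2324, 8037, -12074, 37250.

37250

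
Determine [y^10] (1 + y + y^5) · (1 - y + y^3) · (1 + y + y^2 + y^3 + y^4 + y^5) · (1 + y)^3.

17

(1 + y + y^5) has coefficients 1,1,0,0,0,1 for degrees 0…5.
(1 - y + y^3) has coefficients 1,-1,0,1,0,0,0,0,0,0,0 for degrees 0…10.
Multiplying by (1 + y + y^2 + y^3 + y^4 + y^5) gives running coefficients 1,0,0,1,1,1,0,1,1,0,0 for degrees 0…10.
Finally multiplying by (1 + y)^3, the product of all factors after the first has coefficients 1,3,3,2,4,7,7,5,5,6,4 for degrees 0…10.
[y^10] = 1·4 + 1·6 + 1·7 = 17.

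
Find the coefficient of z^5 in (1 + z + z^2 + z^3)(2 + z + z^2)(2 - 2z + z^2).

2

(1 + z + z^2 + z^3) has coefficients 1,1,1,1 for degrees 0…3.
(2 + z + z^2) has coefficients 2,1,1,0,0,0 for degrees 0…5.
Finally multiplying by (2 - 2z + z^2), the product of all factors after the first has coefficients 4,-2,2,-1,1,0 for degrees 0…5.
[z^5] = 1·0 + 1·1 + 1·(-1) + 1·2 = 2.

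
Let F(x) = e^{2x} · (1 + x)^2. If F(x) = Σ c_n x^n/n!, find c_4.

The EGF product rule gives c_4 = Σ_{k_1+k_2=4} C(4; k_1,k_2) · ∏ g_i(k_i), where e^{2x} gives (2)^k; (1+x)^2 gives the falling factorial (2)_k.
g_1(k) for k = 0…4: 1, 2, 4, 8, 16.
g_2(k) for k = 0…4: 1, 2, 2, 0, 0.
c_4 = Σ_k C(4,k)·g_1(k)·g_2(4−k) = 6·4·2 + 4·8·2 + 1·16·1 = 48 + 64 + 16 = 128.

128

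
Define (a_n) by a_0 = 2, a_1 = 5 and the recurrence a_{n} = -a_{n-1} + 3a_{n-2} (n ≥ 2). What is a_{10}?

The ordinary generating function has denominator 1 + x - 3x^2.
Iterating the recurrence: a_0,…,a_{10} = 2, 5, 1, 14, -11, 53, -86, 245, -503, 1238, -2747.

-2747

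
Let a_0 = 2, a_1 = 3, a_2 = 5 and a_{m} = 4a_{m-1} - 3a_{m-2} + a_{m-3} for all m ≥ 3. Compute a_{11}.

122746

The ordinary generating function has denominator 1 - 4t + 3t^2 - t^3.
Iterating the recurrence: a_0,…,a_{11} = 2, 3, 5, 13, 40, 126, 397, 1250, 3935, 12387, 38993, 122746.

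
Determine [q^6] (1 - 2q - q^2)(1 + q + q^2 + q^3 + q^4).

(1 - 2q - q^2) has coefficients 1,-2,-1 for degrees 0…2.
(1 + q + q^2 + q^3 + q^4) has coefficients 1,1,1,1,1,0,0 for degrees 0…6.
[q^6] = 1·0 − 2·0 − 1·1 = -1.

-1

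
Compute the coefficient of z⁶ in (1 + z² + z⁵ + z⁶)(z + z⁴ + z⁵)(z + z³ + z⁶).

2

(1 + z² + z⁵ + z⁶) has coefficients 1,0,1,0,0,1,1 for degrees 0…6.
(z + z⁴ + z⁵) has coefficients 0,1,0,0,1,1,0 for degrees 0…6.
Finally multiplying by (z + z³ + z⁶), the product of all factors after the first has coefficients 0,0,1,0,1,1,1 for degrees 0…6.
[z⁶] = 1·1 + 1·1 + 1·0 + 1·0 = 2.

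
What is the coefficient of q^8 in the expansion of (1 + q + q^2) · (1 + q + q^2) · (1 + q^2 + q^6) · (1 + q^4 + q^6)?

11

(1 + q + q^2) has coefficients 1,1,1 for degrees 0…2.
(1 + q + q^2) has coefficients 1,1,1,0,0,0,0,0,0 for degrees 0…8.
Multiplying by (1 + q^2 + q^6) gives running coefficients 1,1,2,1,1,0,1,1,1 for degrees 0…8.
Finally multiplying by (1 + q^4 + q^6), the product of all factors after the first has coefficients 1,1,2,1,2,1,4,3,4 for degrees 0…8.
[q^8] = 1·4 + 1·3 + 1·4 = 11.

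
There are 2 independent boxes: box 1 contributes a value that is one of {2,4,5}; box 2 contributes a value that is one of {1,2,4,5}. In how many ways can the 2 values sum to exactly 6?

3

The generating function for the choices is (q² + q⁴ + q⁵)·(q + q² + q⁴ + q⁵); the count is [q⁶].
(q² + q⁴ + q⁵) has coefficients 0,0,1,0,1,1 for degrees 0…5.
(q + q² + q⁴ + q⁵) has coefficients 0,1,1,0,1,1,0 for degrees 0…6.
[q⁶] = 1·1 + 1·1 + 1·1 = 3.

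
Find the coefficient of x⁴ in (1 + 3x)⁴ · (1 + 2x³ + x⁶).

(1 + 3x)⁴ has coefficients 1,12,54,108,81 for degrees 0…4.
(1 + 2x³ + x⁶) has coefficients 1,0,0,2,0 for degrees 0…4.
[x⁴] = 1·0 + 12·2 + 54·0 + 108·0 + 81·1 = 105.

105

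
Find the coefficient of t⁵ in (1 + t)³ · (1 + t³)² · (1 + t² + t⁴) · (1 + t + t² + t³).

(1 + t)³ has coefficients 1,3,3,1 for degrees 0…3.
(1 + t³)² has coefficients 1,0,0,2,0,0 for degrees 0…5.
Multiplying by (1 + t² + t⁴) gives running coefficients 1,0,1,2,1,2 for degrees 0…5.
Finally multiplying by (1 + t + t² + t³), the product of all factors after the first has coefficients 1,1,2,4,4,6 for degrees 0…5.
[t⁵] = 1·6 + 3·4 + 3·4 + 1·2 = 32.

32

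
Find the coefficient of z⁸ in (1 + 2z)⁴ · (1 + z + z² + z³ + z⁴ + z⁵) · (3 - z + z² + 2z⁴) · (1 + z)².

1314

(1 + 2z)⁴ has coefficients 1,8,24,32,16 for degrees 0…4.
(1 + z + z² + z³ + z⁴ + z⁵) has coefficients 1,1,1,1,1,1,0,0,0 for degrees 0…8.
Multiplying by (3 - z + z² + 2z⁴) gives running coefficients 3,2,3,3,5,5,2,3,2 for degrees 0…8.
Finally multiplying by (1 + z)², the product of all factors after the first has coefficients 3,8,10,11,14,18,17,12,10 for degrees 0…8.
[z⁸] = 1·10 + 8·12 + 24·17 + 32·18 + 16·14 = 1314.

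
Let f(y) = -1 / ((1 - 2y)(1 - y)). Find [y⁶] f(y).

-127

Partial fractions give a closed form: a_n = (-2)·2^n + (1)·1^n.
At n = 6: a_6 = -127.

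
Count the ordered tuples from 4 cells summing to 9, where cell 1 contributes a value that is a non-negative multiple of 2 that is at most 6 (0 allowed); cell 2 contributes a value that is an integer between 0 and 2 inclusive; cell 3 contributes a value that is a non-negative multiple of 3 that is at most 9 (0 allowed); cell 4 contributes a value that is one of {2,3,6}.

10

The generating function for the choices is (1 + z^2 + z^4 + z^6)·(1 + z + z^2)·(1 + z^3 + z^6 + z^9)·(z^2 + z^3 + z^6); the count is [z^9].
(1 + z^2 + z^4 + z^6) has coefficients 1,0,1,0,1,0,1 for degrees 0…6.
(1 + z + z^2) has coefficients 1,1,1,0,0,0,0,0,0,0 for degrees 0…9.
Multiplying by (1 + z^3 + z^6 + z^9) gives running coefficients 1,1,1,1,1,1,1,1,1,1 for degrees 0…9.
Finally multiplying by (z^2 + z^3 + z^6), the product of all factors after the first has coefficients 0,0,1,2,2,2,3,3,3,3 for degrees 0…9.
[z^9] = 1·3 + 1·3 + 1·2 + 1·2 = 10.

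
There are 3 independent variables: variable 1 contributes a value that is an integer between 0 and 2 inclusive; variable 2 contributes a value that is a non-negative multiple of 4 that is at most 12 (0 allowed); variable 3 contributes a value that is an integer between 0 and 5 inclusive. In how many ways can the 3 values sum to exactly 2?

The generating function for the choices is (1 + y + y^2)·(1 + y^4 + y^8 + y^12)·(1 + y + y^2 + y^3 + y^4 + y^5); the count is [y^2].
(1 + y + y^2) has coefficients 1,1,1 for degrees 0…2.
(1 + y^4 + y^8 + y^12) has coefficients 1,0,0 for degrees 0…2.
Finally multiplying by (1 + y + y^2 + y^3 + y^4 + y^5), the product of all factors after the first has coefficients 1,1,1 for degrees 0…2.
[y^2] = 1·1 + 1·1 + 1·1 = 3.

3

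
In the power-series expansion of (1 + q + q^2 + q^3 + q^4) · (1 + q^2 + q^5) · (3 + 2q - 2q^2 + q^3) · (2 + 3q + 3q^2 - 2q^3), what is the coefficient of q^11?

(1 + q + q^2 + q^3 + q^4) has coefficients 1,1,1,1,1 for degrees 0…4.
(1 + q^2 + q^5) has coefficients 1,0,1,0,0,1,0,0,0,0,0,0 for degrees 0…11.
Multiplying by (3 + 2q - 2q^2 + q^3) gives running coefficients 3,2,1,3,-2,4,2,-2,1,0,0,0 for degrees 0…11.
Finally multiplying by (2 + 3q + 3q^2 - 2q^3), the product of all factors after the first has coefficients 6,13,17,9,4,9,4,18,-6,-7,7,-2 for degrees 0…11.
[q^11] = 1·(-2) + 1·7 + 1·(-7) + 1·(-6) + 1·18 = 10.

10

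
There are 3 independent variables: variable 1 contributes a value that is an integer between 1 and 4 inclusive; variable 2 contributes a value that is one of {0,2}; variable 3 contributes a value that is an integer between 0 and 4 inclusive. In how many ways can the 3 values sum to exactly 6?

The generating function for the choices is (y + y^2 + y^3 + y^4)·(1 + y^2)·(1 + y + y^2 + y^3 + y^4); the count is [y^6].
(y + y^2 + y^3 + y^4) has coefficients 0,1,1,1,1 for degrees 0…4.
(1 + y^2) has coefficients 1,0,1,0,0,0,0 for degrees 0…6.
Finally multiplying by (1 + y + y^2 + y^3 + y^4), the product of all factors after the first has coefficients 1,1,2,2,2,1,1 for degrees 0…6.
[y^6] = 1·1 + 1·2 + 1·2 + 1·2 = 7.

7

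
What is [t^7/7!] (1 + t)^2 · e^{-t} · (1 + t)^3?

The EGF product rule gives c_7 = Σ_{k_1+k_2+k_3=7} C(7; k_1,k_2,k_3) · ∏ g_i(k_i), where (1+t)^2 gives the falling factorial (2)_k; e^{-t} gives (-1)^k; (1+t)^3 gives the falling factorial (3)_k.
g_1(k) for k = 0…7: 1, 2, 2, 0, 0, 0, 0, 0.
g_2(k) for k = 0…7: 1, -1, 1, -1, 1, -1, 1, -1.
g_3(k) for k = 0…7: 1, 3, 6, 6, 0, 0, 0, 0.
First combine the last two factors: h(k) = Σ_j C(k,j)·g_2(j)·g_3(k−j) for k = 0…7: 1, 2, 1, -4, 1, 14, -47, 104.
c_7 = Σ_k C(7,k)·g_1(k)·h(7−k) = 1·1·104 + 7·2·(-47) + 21·2·14 = 104 − 658 + 588 = 34.

34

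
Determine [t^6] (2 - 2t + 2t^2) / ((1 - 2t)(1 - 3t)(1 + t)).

Partial fractions give a closed form: a_n = (-2)·2^n + (7/2)·3^n + (1/2)·(-1)^n.
At n = 6: a_6 = 2424.

2424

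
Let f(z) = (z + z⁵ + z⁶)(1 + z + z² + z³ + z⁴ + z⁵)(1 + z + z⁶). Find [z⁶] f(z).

5

(z + z⁵ + z⁶) has coefficients 0,1,0,0,0,1,1 for degrees 0…6.
(1 + z + z² + z³ + z⁴ + z⁵) has coefficients 1,1,1,1,1,1,0 for degrees 0…6.
Finally multiplying by (1 + z + z⁶), the product of all factors after the first has coefficients 1,2,2,2,2,2,2 for degrees 0…6.
[z⁶] = 1·2 + 1·2 + 1·1 = 5.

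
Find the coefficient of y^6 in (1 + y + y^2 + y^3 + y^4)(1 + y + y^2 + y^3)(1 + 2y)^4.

(1 + y + y^2 + y^3 + y^4) has coefficients 1,1,1,1,1 for degrees 0…4.
(1 + y + y^2 + y^3) has coefficients 1,1,1,1,0,0,0 for degrees 0…6.
Finally multiplying by (1 + 2y)^4, the product of all factors after the first has coefficients 1,9,33,65,80,72,48 for degrees 0…6.
[y^6] = 1·48 + 1·72 + 1·80 + 1·65 + 1·33 = 298.

298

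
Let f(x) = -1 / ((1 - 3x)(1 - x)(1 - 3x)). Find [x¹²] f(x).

The denominator gives the recurrence a_n = 7a_(n−1) − 15a_(n−2) + 9a_(n−3) for n ≥ 3; the numerator fixes a_0 = -1, a_1 = -7, a_2 = -34.
Iterating: -1, -7, -34, -142, -547, -2005, -7108, -24604, -83653, -280483, -930022, -3055786, -9964519, so a_12 = -9964519.

-9964519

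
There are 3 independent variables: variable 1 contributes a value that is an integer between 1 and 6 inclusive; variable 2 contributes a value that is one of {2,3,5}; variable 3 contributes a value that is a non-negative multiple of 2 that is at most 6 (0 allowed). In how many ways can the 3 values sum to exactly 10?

The generating function for the choices is (t + t^2 + t^3 + t^4 + t^5 + t^6)·(t^2 + t^3 + t^5)·(1 + t^2 + t^4 + t^6); the count is [t^10].
(t + t^2 + t^3 + t^4 + t^5 + t^6) has coefficients 0,1,1,1,1,1,1 for degrees 0…6.
(t^2 + t^3 + t^5) has coefficients 0,0,1,1,0,1,0,0,0,0,0 for degrees 0…10.
Finally multiplying by (1 + t^2 + t^4 + t^6), the product of all factors after the first has coefficients 0,0,1,1,1,2,1,2,1,2,0 for degrees 0…10.
[t^10] = 1·2 + 1·1 + 1·2 + 1·1 + 1·2 + 1·1 = 9.

9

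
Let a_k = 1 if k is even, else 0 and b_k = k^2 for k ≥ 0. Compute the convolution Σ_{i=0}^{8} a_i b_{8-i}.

This is [x^8] in the product of the two ordinary generating functions.
Σ = 1·64 + 0·49 + 1·36 + 0·25 + 1·16 + 0·9 + 1·4 + 0·1 + 1·0 = 120.

120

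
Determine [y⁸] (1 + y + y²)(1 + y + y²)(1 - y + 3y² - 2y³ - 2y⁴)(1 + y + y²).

(1 + y + y²) has coefficients 1,1,1 for degrees 0…2.
(1 + y + y²) has coefficients 1,1,1,0,0,0,0,0,0 for degrees 0…8.
Multiplying by (1 - y + 3y² - 2y³ - 2y⁴) gives running coefficients 1,0,3,0,-1,-4,-2,0,0 for degrees 0…8.
Finally multiplying by (1 + y + y²), the product of all factors after the first has coefficients 1,1,4,3,2,-5,-7,-6,-2 for degrees 0…8.
[y⁸] = 1·(-2) + 1·(-6) + 1·(-7) = -15.

-15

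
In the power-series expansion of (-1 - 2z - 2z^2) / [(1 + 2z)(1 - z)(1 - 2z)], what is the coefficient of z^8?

Partial fractions give a closed form: a_n = (-1/6)·(-2)^n + (5/3)·1^n + (-5/2)·2^n.
At n = 8: a_8 = -681.

-681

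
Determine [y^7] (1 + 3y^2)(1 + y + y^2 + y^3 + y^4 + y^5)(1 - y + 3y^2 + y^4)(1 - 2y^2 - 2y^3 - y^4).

(1 + 3y^2) has coefficients 1,0,3 for degrees 0…2.
(1 + y + y^2 + y^3 + y^4 + y^5) has coefficients 1,1,1,1,1,1,0,0 for degrees 0…7.
Multiplying by (1 - y + 3y^2 + y^4) gives running coefficients 1,0,3,3,4,4,3,4 for degrees 0…7.
Finally multiplying by (1 - 2y^2 - 2y^3 - y^4), the product of all factors after the first has coefficients 1,0,1,1,-3,-8,-14,-15 for degrees 0…7.
[y^7] = 1·(-15) + 3·(-8) = -39.

-39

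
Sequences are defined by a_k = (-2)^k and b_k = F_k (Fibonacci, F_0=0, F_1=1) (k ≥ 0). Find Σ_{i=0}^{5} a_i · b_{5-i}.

15

Write out a_i and b_{5-i} for i = 0,…,5 and sum the products.
Σ = 1·5 − 2·3 + 4·2 − 8·1 + 16·1 − 32·0 = 15.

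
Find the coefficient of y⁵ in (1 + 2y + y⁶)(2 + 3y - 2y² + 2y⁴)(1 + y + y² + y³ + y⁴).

(1 + 2y + y⁶) has coefficients 1,2,0,0,0,0 for degrees 0…5.
(2 + 3y - 2y² + 2y⁴) has coefficients 2,3,-2,0,2,0 for degrees 0…5.
Finally multiplying by (1 + y + y² + y³ + y⁴), the product of all factors after the first has coefficients 2,5,3,3,5,3 for degrees 0…5.
[y⁵] = 1·3 + 2·5 = 13.

13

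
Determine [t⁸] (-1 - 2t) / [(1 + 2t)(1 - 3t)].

-6561

The denominator gives the recurrence a_n = a_(n−1) + 6a_(n−2) for n ≥ 2; the numerator fixes a_0 = -1, a_1 = -3.
Iterating: -1, -3, -9, -27, -81, -243, -729, -2187, -6561, so a_8 = -6561.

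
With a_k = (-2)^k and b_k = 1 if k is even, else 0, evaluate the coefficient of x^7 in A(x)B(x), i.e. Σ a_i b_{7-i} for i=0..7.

-170

Write out a_i and b_{7-i} for i = 0,…,7 and sum the products.
Σ = 1·0 − 2·1 + 4·0 − 8·1 + 16·0 − 32·1 + 64·0 − 128·1 = -170.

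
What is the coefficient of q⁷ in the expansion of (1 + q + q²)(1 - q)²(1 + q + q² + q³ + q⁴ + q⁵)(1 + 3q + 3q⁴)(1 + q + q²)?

-7

(1 + q + q²) has coefficients 1,1,1 for degrees 0…2.
(1 - q)² has coefficients 1,-2,1,0,0,0,0,0 for degrees 0…7.
Multiplying by (1 + q + q² + q³ + q⁴ + q⁵) gives running coefficients 1,-1,0,0,0,0,-1,1 for degrees 0…7.
Multiplying by (1 + 3q + 3q⁴) gives running coefficients 1,2,-3,0,3,-3,-1,-2 for degrees 0…7.
Finally multiplying by (1 + q + q²), the product of all factors after the first has coefficients 1,3,0,-1,0,0,-1,-6 for degrees 0…7.
[q⁷] = 1·(-6) + 1·(-1) + 1·0 = -7.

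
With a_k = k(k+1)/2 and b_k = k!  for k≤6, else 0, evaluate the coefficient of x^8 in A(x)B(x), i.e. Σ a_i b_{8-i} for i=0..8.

3316

The convolution is the x^8 coefficient of A(x)B(x).
Σ = 0·0 + 1·0 + 3·720 + 6·120 + 10·24 + 15·6 + 21·2 + 28·1 + 36·1 = 3316.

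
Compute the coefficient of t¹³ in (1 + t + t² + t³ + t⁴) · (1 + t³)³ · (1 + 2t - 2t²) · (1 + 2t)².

(1 + t + t² + t³ + t⁴) has coefficients 1,1,1,1,1 for degrees 0…4.
(1 + t³)³ has coefficients 1,0,0,3,0,0,3,0,0,1,0,0,0,0 for degrees 0…13.
Multiplying by (1 + 2t - 2t²) gives running coefficients 1,2,-2,3,6,-6,3,6,-6,1,2,-2,0,0 for degrees 0…13.
Finally multiplying by (1 + 2t)², the product of all factors after the first has coefficients 1,6,10,3,10,30,3,-6,30,1,-18,10,0,-8 for degrees 0…13.
[t¹³] = 1·(-8) + 1·0 + 1·10 + 1·(-18) + 1·1 = -15.

-15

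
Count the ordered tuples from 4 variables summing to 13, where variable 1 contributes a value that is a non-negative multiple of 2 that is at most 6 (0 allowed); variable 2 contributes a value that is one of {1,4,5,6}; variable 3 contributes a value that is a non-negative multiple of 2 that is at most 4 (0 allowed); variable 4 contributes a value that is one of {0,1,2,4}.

The generating function for the choices is (1 + y^2 + y^4 + y^6)·(y + y^4 + y^5 + y^6)·(1 + y^2 + y^4)·(1 + y + y^2 + y^4); the count is [y^13].
(1 + y^2 + y^4 + y^6) has coefficients 1,0,1,0,1,0,1 for degrees 0…6.
(y + y^4 + y^5 + y^6) has coefficients 0,1,0,0,1,1,1,0,0,0,0,0,0,0 for degrees 0…13.
Multiplying by (1 + y^2 + y^4) gives running coefficients 0,1,0,1,1,2,2,1,2,1,1,0,0,0 for degrees 0…13.
Finally multiplying by (1 + y + y^2 + y^4), the product of all factors after the first has coefficients 0,1,1,2,2,5,5,6,6,6,6,3,3,1 for degrees 0…13.
[y^13] = 1·1 + 1·3 + 1·6 + 1·6 = 16.

16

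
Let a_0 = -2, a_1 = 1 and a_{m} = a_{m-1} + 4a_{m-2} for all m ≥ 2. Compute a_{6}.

The ordinary generating function has denominator 1 - x - 4x^2.
Iterating the recurrence: a_0,…,a_{6} = -2, 1, -7, -3, -31, -43, -167.

-167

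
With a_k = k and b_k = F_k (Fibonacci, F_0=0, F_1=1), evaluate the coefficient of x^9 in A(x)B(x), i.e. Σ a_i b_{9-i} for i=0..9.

The convolution is the t^9 coefficient of A(t)B(t).
Σ = 0·34 + 1·21 + 2·13 + 3·8 + 4·5 + 5·3 + 6·2 + 7·1 + 8·1 + 9·0 = 133.

133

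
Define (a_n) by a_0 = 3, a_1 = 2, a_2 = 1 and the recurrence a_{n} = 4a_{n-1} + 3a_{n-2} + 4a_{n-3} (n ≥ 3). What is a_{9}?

The ordinary generating function has denominator 1 - 4t - 3t^2 - 4t^3.
Iterating the recurrence: a_0,…,a_{9} = 3, 2, 1, 22, 99, 466, 2249, 10790, 51771, 248450.

248450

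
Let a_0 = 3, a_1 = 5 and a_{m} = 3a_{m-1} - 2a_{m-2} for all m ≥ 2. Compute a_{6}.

The ordinary generating function has denominator 1 - 3q + 2q^2.
Iterating the recurrence: a_0,…,a_{6} = 3, 5, 9, 17, 33, 65, 129.

129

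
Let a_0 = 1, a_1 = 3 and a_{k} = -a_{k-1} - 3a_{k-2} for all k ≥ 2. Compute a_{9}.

-327

The ordinary generating function has denominator 1 + t + 3t^2.
Iterating the recurrence: a_0,…,a_{9} = 1, 3, -6, -3, 21, -12, -51, 87, 66, -327.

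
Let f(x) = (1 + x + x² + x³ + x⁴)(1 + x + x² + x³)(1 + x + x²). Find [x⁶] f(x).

9

(1 + x + x² + x³ + x⁴) has coefficients 1,1,1,1,1 for degrees 0…4.
(1 + x + x² + x³) has coefficients 1,1,1,1,0,0,0 for degrees 0…6.
Finally multiplying by (1 + x + x²), the product of all factors after the first has coefficients 1,2,3,3,2,1,0 for degrees 0…6.
[x⁶] = 1·0 + 1·1 + 1·2 + 1·3 + 1·3 = 9.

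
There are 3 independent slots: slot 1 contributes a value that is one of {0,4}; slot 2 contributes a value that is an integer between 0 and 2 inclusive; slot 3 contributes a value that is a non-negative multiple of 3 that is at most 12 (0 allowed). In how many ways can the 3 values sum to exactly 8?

2

The generating function for the choices is (1 + q^4)·(1 + q + q^2)·(1 + q^3 + q^6 + q^9 + q^12); the count is [q^8].
(1 + q^4) has coefficients 1,0,0,0,1 for degrees 0…4.
(1 + q + q^2) has coefficients 1,1,1,0,0,0,0,0,0 for degrees 0…8.
Finally multiplying by (1 + q^3 + q^6 + q^9 + q^12), the product of all factors after the first has coefficients 1,1,1,1,1,1,1,1,1 for degrees 0…8.
[q^8] = 1·1 + 1·1 = 2.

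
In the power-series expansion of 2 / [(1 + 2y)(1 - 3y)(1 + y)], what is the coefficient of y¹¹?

The denominator gives the recurrence a_n = 7a_(n−2) + 6a_(n−3) for n ≥ 3; the numerator fixes a_0 = 2, a_1 = 0, a_2 = 14.
Iterating: 2, 0, 14, 12, 98, 168, 758, 1764, 6314, 16896, 54782, 156156, so a_11 = 156156.

156156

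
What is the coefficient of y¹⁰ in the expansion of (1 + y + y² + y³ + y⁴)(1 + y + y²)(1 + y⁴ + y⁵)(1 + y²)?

(1 + y + y² + y³ + y⁴) has coefficients 1,1,1,1,1 for degrees 0…4.
(1 + y + y²) has coefficients 1,1,1,0,0,0,0,0,0,0,0 for degrees 0…10.
Multiplying by (1 + y⁴ + y⁵) gives running coefficients 1,1,1,0,1,2,2,1,0,0,0 for degrees 0…10.
Finally multiplying by (1 + y²), the product of all factors after the first has coefficients 1,1,2,1,2,2,3,3,2,1,0 for degrees 0…10.
[y¹⁰] = 1·0 + 1·1 + 1·2 + 1·3 + 1·3 = 9.

9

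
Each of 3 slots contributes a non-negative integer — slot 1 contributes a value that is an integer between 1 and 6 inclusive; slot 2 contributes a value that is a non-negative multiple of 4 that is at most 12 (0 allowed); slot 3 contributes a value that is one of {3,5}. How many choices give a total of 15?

The generating function for the choices is (x + x² + x³ + x⁴ + x⁵ + x⁶)·(1 + x⁴ + x⁸ + x¹²)·(x³ + x⁵); the count is [x¹⁵].
(x + x² + x³ + x⁴ + x⁵ + x⁶) has coefficients 0,1,1,1,1,1,1 for degrees 0…6.
(1 + x⁴ + x⁸ + x¹²) has coefficients 1,0,0,0,1,0,0,0,1,0,0,0,1,0,0,0 for degrees 0…15.
Finally multiplying by (x³ + x⁵), the product of all factors after the first has coefficients 0,0,0,1,0,1,0,1,0,1,0,1,0,1,0,1 for degrees 0…15.
[x¹⁵] = 1·0 + 1·1 + 1·0 + 1·1 + 1·0 + 1·1 = 3.

3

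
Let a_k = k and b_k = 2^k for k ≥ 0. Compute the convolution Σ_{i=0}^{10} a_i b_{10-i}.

Write out a_i and b_{10-i} for i = 0,…,10 and sum the products.
Σ = 0·1024 + 1·512 + 2·256 + 3·128 + 4·64 + 5·32 + 6·16 + 7·8 + 8·4 + 9·2 + 10·1 = 2036.

2036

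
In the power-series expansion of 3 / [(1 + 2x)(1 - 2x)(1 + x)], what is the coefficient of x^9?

-1023

Partial fractions give a closed form: a_n = (3)·(-2)^n + (1)·2^n + (-1)·(-1)^n.
At n = 9: a_9 = -1023.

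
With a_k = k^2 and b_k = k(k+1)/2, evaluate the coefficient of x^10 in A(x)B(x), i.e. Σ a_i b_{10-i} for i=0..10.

Write out a_i and b_{10-i} for i = 0,…,10 and sum the products.
Σ = 0·55 + 1·45 + 4·36 + 9·28 + 16·21 + 25·15 + 36·10 + 49·6 + 64·3 + 81·1 + 100·0 = 2079.

2079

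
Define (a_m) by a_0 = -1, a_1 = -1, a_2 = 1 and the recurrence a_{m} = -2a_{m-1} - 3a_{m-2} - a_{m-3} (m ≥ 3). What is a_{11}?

72

The ordinary generating function has denominator 1 + 2t + 3t^2 + t^3.
Iterating the recurrence: a_0,…,a_{11} = -1, -1, 1, 2, -6, 5, 6, -21, 19, 19, -74, 72.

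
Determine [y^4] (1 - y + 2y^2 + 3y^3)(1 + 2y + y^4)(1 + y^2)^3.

(1 - y + 2y^2 + 3y^3) has coefficients 1,-1,2,3 for degrees 0…3.
(1 + 2y + y^4) has coefficients 1,2,0,0,1 for degrees 0…4.
Finally multiplying by (1 + y^2)^3, the product of all factors after the first has coefficients 1,2,3,6,4 for degrees 0…4.
[y^4] = 1·4 − 1·6 + 2·3 + 3·2 = 10.

10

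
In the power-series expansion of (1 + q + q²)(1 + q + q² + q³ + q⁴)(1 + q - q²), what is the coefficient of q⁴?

(1 + q + q²) has coefficients 1,1,1 for degrees 0…2.
(1 + q + q² + q³ + q⁴) has coefficients 1,1,1,1,1 for degrees 0…4.
Finally multiplying by (1 + q - q²), the product of all factors after the first has coefficients 1,2,1,1,1 for degrees 0…4.
[q⁴] = 1·1 + 1·1 + 1·1 = 3.

3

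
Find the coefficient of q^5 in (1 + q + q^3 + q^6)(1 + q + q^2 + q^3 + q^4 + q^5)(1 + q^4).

(1 + q + q^3 + q^6) has coefficients 1,1,0,1,0,0 for degrees 0…5.
(1 + q + q^2 + q^3 + q^4 + q^5) has coefficients 1,1,1,1,1,1 for degrees 0…5.
Finally multiplying by (1 + q^4), the product of all factors after the first has coefficients 1,1,1,1,2,2 for degrees 0…5.
[q^5] = 1·2 + 1·2 + 1·1 = 5.

5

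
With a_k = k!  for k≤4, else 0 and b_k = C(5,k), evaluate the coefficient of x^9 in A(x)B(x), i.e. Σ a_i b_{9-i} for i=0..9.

This is [x^9] in the product of the two ordinary generating functions.
Σ = 1·0 + 1·0 + 2·0 + 6·0 + 24·1 + 0·5 + 0·10 + 0·10 + 0·5 + 0·1 = 24.

24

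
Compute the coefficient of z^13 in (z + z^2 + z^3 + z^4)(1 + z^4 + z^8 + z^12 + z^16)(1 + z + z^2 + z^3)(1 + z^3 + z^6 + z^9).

16

(z + z^2 + z^3 + z^4) has coefficients 0,1,1,1,1 for degrees 0…4.
(1 + z^4 + z^8 + z^12 + z^16) has coefficients 1,0,0,0,1,0,0,0,1,0,0,0,1,0 for degrees 0…13.
Multiplying by (1 + z + z^2 + z^3) gives running coefficients 1,1,1,1,1,1,1,1,1,1,1,1,1,1 for degrees 0…13.
Finally multiplying by (1 + z^3 + z^6 + z^9), the product of all factors after the first has coefficients 1,1,1,2,2,2,3,3,3,4,4,4,4,4 for degrees 0…13.
[z^13] = 1·4 + 1·4 + 1·4 + 1·4 = 16.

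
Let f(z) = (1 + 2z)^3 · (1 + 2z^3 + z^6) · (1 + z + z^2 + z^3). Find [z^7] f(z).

59

(1 + 2z)^3 has coefficients 1,6,12,8 for degrees 0…3.
(1 + 2z^3 + z^6) has coefficients 1,0,0,2,0,0,1,0 for degrees 0…7.
Finally multiplying by (1 + z + z^2 + z^3), the product of all factors after the first has coefficients 1,1,1,3,2,2,3,1 for degrees 0…7.
[z^7] = 1·1 + 6·3 + 12·2 + 8·2 = 59.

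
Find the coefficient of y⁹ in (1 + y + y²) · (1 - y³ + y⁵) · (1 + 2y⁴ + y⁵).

-1

(1 + y + y²) has coefficients 1,1,1 for degrees 0…2.
(1 - y³ + y⁵) has coefficients 1,0,0,-1,0,1,0,0,0,0 for degrees 0…9.
Finally multiplying by (1 + 2y⁴ + y⁵), the product of all factors after the first has coefficients 1,0,0,-1,2,2,0,-2,-1,2 for degrees 0…9.
[y⁹] = 1·2 + 1·(-1) + 1·(-2) = -1.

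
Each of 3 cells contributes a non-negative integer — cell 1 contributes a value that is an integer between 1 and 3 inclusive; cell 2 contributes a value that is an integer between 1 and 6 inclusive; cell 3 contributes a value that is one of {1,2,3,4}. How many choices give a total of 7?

11

The generating function for the choices is (q + q² + q³)·(q + q² + q³ + q⁴ + q⁵ + q⁶)·(q + q² + q³ + q⁴); the count is [q⁷].
(q + q² + q³) has coefficients 0,1,1,1 for degrees 0…3.
(q + q² + q³ + q⁴ + q⁵ + q⁶) has coefficients 0,1,1,1,1,1,1,0 for degrees 0…7.
Finally multiplying by (q + q² + q³ + q⁴), the product of all factors after the first has coefficients 0,0,1,2,3,4,4,4 for degrees 0…7.
[q⁷] = 1·4 + 1·4 + 1·3 = 11.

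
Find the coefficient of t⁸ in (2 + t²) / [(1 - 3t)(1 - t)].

The denominator gives the recurrence a_n = 4a_(n−1) − 3a_(n−2) for n ≥ 3; the numerator fixes a_0 = 2, a_1 = 8, a_2 = 27.
Iterating: 2, 8, 27, 84, 255, 768, 2307, 6924, 20775, so a_8 = 20775.

20775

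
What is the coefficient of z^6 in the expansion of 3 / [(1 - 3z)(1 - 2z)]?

6177

The denominator gives the recurrence a_n = 5a_(n−1) − 6a_(n−2) for n ≥ 2; the numerator fixes a_0 = 3, a_1 = 15.
Iterating: 3, 15, 57, 195, 633, 1995, 6177, so a_6 = 6177.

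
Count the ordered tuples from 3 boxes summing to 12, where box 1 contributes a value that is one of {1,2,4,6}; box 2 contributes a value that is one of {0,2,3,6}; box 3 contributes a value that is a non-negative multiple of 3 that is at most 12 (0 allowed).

5

The generating function for the choices is (q + q² + q⁴ + q⁶)·(1 + q² + q³ + q⁶)·(1 + q³ + q⁶ + q⁹ + q¹²); the count is [q¹²].
(q + q² + q⁴ + q⁶) has coefficients 0,1,1,0,1,0,1 for degrees 0…6.
(1 + q² + q³ + q⁶) has coefficients 1,0,1,1,0,0,1,0,0,0,0,0,0 for degrees 0…12.
Finally multiplying by (1 + q³ + q⁶ + q⁹ + q¹²), the product of all factors after the first has coefficients 1,0,1,2,0,1,3,0,1,3,0,1,3 for degrees 0…12.
[q¹²] = 1·1 + 1·0 + 1·1 + 1·3 = 5.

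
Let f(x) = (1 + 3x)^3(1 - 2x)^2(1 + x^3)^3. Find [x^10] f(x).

5

(1 + 3x)^3 has coefficients 1,9,27,27 for degrees 0…3.
(1 - 2x)^2 has coefficients 1,-4,4,0,0,0,0,0,0,0,0 for degrees 0…10.
Finally multiplying by (1 + x^3)^3, the product of all factors after the first has coefficients 1,-4,4,3,-12,12,3,-12,12,1,-4 for degrees 0…10.
[x^10] = 1·(-4) + 9·1 + 27·12 + 27·(-12) = 5.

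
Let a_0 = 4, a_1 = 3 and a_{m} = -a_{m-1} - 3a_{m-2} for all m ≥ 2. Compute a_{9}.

-642

The ordinary generating function has denominator 1 + x + 3x^2.
Iterating the recurrence: a_0,…,a_{9} = 4, 3, -15, 6, 39, -57, -60, 231, -51, -642.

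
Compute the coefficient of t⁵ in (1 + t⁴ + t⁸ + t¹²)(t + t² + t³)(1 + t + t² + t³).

(1 + t⁴ + t⁸ + t¹²) has coefficients 1,0,0,0,1,0 for degrees 0…5.
(t + t² + t³) has coefficients 0,1,1,1,0,0 for degrees 0…5.
Finally multiplying by (1 + t + t² + t³), the product of all factors after the first has coefficients 0,1,2,3,3,2 for degrees 0…5.
[t⁵] = 1·2 + 1·1 = 3.

3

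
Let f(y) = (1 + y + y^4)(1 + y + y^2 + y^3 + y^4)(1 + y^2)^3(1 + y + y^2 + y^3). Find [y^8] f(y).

(1 + y + y^4) has coefficients 1,1,0,0,1 for degrees 0…4.
(1 + y + y^2 + y^3 + y^4) has coefficients 1,1,1,1,1,0,0,0,0 for degrees 0…8.
Multiplying by (1 + y^2)^3 gives running coefficients 1,1,4,4,7,6,7,4,4 for degrees 0…8.
Finally multiplying by (1 + y + y^2 + y^3), the product of all factors after the first has coefficients 1,2,6,10,16,21,24,24,21 for degrees 0…8.
[y^8] = 1·21 + 1·24 + 1·16 = 61.

61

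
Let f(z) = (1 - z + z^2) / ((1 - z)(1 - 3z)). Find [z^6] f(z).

850

The denominator gives the recurrence a_n = 4a_(n−1) − 3a_(n−2) for n ≥ 3; the numerator fixes a_0 = 1, a_1 = 3, a_2 = 10.
Iterating: 1, 3, 10, 31, 94, 283, 850, so a_6 = 850.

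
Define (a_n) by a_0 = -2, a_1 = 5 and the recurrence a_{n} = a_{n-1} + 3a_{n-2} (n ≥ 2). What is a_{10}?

2747

The ordinary generating function has denominator 1 - t - 3t^2.
Iterating the recurrence: a_0,…,a_{10} = -2, 5, -1, 14, 11, 53, 86, 245, 503, 1238, 2747.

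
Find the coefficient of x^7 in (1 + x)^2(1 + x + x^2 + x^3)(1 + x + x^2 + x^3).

4

(1 + x)^2 has coefficients 1,2,1 for degrees 0…2.
(1 + x + x^2 + x^3) has coefficients 1,1,1,1,0,0,0,0 for degrees 0…7.
Finally multiplying by (1 + x + x^2 + x^3), the product of all factors after the first has coefficients 1,2,3,4,3,2,1,0 for degrees 0…7.
[x^7] = 1·0 + 2·1 + 1·2 = 4.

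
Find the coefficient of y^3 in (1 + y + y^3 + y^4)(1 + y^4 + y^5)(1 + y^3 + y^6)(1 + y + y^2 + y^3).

(1 + y + y^3 + y^4) has coefficients 1,1,0,1 for degrees 0…3.
(1 + y^4 + y^5) has coefficients 1,0,0,0 for degrees 0…3.
Multiplying by (1 + y^3 + y^6) gives running coefficients 1,0,0,1 for degrees 0…3.
Finally multiplying by (1 + y + y^2 + y^3), the product of all factors after the first has coefficients 1,1,1,2 for degrees 0…3.
[y^3] = 1·2 + 1·1 + 1·1 = 4.

4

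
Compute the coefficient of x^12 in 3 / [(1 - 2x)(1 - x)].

24573

Partial fractions give a closed form: a_n = (6)·2^n + (-3)·1^n.
At n = 12: a_12 = 24573.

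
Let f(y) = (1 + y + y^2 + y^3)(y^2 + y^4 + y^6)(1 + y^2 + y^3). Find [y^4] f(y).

3

(1 + y + y^2 + y^3) has coefficients 1,1,1,1 for degrees 0…3.
(y^2 + y^4 + y^6) has coefficients 0,0,1,0,1 for degrees 0…4.
Finally multiplying by (1 + y^2 + y^3), the product of all factors after the first has coefficients 0,0,1,0,2 for degrees 0…4.
[y^4] = 1·2 + 1·0 + 1·1 + 1·0 = 3.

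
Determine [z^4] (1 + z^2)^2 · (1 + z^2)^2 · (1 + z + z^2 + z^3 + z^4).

(1 + z^2)^2 has coefficients 1,0,2,0,1 for degrees 0…4.
(1 + z^2)^2 has coefficients 1,0,2,0,1 for degrees 0…4.
Finally multiplying by (1 + z + z^2 + z^3 + z^4), the product of all factors after the first has coefficients 1,1,3,3,4 for degrees 0…4.
[z^4] = 1·4 + 2·3 + 1·1 = 11.

11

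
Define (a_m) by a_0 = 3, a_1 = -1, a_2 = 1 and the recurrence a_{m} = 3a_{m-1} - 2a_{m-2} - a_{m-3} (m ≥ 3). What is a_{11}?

The ordinary generating function has denominator 1 - 3t + 2t^2 + t^3.
Iterating the recurrence: a_0,…,a_{11} = 3, -1, 1, 2, 5, 10, 18, 29, 41, 47, 30, -45.

-45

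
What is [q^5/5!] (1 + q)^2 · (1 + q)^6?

The EGF product rule gives c_5 = Σ_{k_1+k_2=5} C(5; k_1,k_2) · ∏ g_i(k_i), where (1+q)^2 gives the falling factorial (2)_k; (1+q)^6 gives the falling factorial (6)_k.
g_1(k) for k = 0…5: 1, 2, 2, 0, 0, 0.
g_2(k) for k = 0…5: 1, 6, 30, 120, 360, 720.
c_5 = Σ_k C(5,k)·g_1(k)·g_2(5−k) = 1·1·720 + 5·2·360 + 10·2·120 = 720 + 3600 + 2400 = 6720.

6720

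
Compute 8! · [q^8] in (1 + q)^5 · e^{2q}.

The EGF product rule gives c_8 = Σ_{k_1+k_2=8} C(8; k_1,k_2) · ∏ g_i(k_i), where (1+q)^5 gives the falling factorial (5)_k; e^{2q} gives (2)^k.
g_1(k) for k = 0…8: 1, 5, 20, 60, 120, 120, 0, 0, 0.
g_2(k) for k = 0…8: 1, 2, 4, 8, 16, 32, 64, 128, 256.
c_8 = Σ_k C(8,k)·g_1(k)·g_2(8−k) = 1·1·256 + 8·5·128 + 28·20·64 + 56·60·32 + 70·120·16 + 56·120·8 = 256 + 5120 + 35840 + 107520 + 134400 + 53760 = 336896.

336896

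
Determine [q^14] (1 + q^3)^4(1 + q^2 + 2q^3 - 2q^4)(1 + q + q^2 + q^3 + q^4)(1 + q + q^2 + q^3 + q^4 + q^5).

80

(1 + q^3)^4 has coefficients 1,0,0,4,0,0,6,0,0,4,0,0,1 for degrees 0…12.
(1 + q^2 + 2q^3 - 2q^4) has coefficients 1,0,1,2,-2,0,0,0,0,0,0,0,0,0,0 for degrees 0…14.
Multiplying by (1 + q + q^2 + q^3 + q^4) gives running coefficients 1,1,2,4,2,1,1,0,-2,0,0,0,0,0,0 for degrees 0…14.
Finally multiplying by (1 + q + q^2 + q^3 + q^4 + q^5), the product of all factors after the first has coefficients 1,2,4,8,10,11,11,10,6,2,0,-1,-2,-2,0 for degrees 0…14.
[q^14] = 1·0 + 4·(-1) + 6·6 + 4·11 + 1·4 = 80.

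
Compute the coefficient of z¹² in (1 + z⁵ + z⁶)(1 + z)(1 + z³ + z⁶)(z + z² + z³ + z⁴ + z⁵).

7

(1 + z⁵ + z⁶) has coefficients 1,0,0,0,0,1,1 for degrees 0…6.
(1 + z) has coefficients 1,1,0,0,0,0,0,0,0,0,0,0,0 for degrees 0…12.
Multiplying by (1 + z³ + z⁶) gives running coefficients 1,1,0,1,1,0,1,1,0,0,0,0,0 for degrees 0…12.
Finally multiplying by (z + z² + z³ + z⁴ + z⁵), the product of all factors after the first has coefficients 0,1,2,2,3,4,3,3,4,3,2,2,1 for degrees 0…12.
[z¹²] = 1·1 + 1·3 + 1·3 = 7.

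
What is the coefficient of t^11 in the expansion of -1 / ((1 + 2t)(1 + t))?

The denominator gives the recurrence a_n = −3a_(n−1) − 2a_(n−2) for n ≥ 2; the numerator fixes a_0 = -1, a_1 = 3.
Iterating: -1, 3, -7, 15, -31, 63, -127, 255, -511, 1023, -2047, 4095, so a_11 = 4095.

4095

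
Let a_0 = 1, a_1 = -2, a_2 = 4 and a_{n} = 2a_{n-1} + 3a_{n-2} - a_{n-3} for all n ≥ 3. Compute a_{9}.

2548

The ordinary generating function has denominator 1 - 2z - 3z^2 + z^3.
Iterating the recurrence: a_0,…,a_{9} = 1, -2, 4, 1, 16, 31, 109, 295, 886, 2548.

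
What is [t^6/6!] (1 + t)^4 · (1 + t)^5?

The EGF product rule gives c_6 = Σ_{k_1+k_2=6} C(6; k_1,k_2) · ∏ g_i(k_i), where (1+t)^4 gives the falling factorial (4)_k; (1+t)^5 gives the falling factorial (5)_k.
g_1(k) for k = 0…6: 1, 4, 12, 24, 24, 0, 0.
g_2(k) for k = 0…6: 1, 5, 20, 60, 120, 120, 0.
c_6 = Σ_k C(6,k)·g_1(k)·g_2(6−k) = 6·4·120 + 15·12·120 + 20·24·60 + 15·24·20 = 2880 + 21600 + 28800 + 7200 = 60480.

60480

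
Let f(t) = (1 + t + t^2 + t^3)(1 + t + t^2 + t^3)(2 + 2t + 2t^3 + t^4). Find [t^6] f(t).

17

(1 + t + t^2 + t^3) has coefficients 1,1,1,1 for degrees 0…3.
(1 + t + t^2 + t^3) has coefficients 1,1,1,1,0,0,0 for degrees 0…6.
Finally multiplying by (2 + 2t + 2t^3 + t^4), the product of all factors after the first has coefficients 2,4,4,6,5,3,3 for degrees 0…6.
[t^6] = 1·3 + 1·3 + 1·5 + 1·6 = 17.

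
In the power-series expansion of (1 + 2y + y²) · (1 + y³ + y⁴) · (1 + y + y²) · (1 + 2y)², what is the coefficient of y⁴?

(1 + 2y + y²) has coefficients 1,2,1 for degrees 0…2.
(1 + y³ + y⁴) has coefficients 1,0,0,1,1 for degrees 0…4.
Multiplying by (1 + y + y²) gives running coefficients 1,1,1,1,2 for degrees 0…4.
Finally multiplying by (1 + 2y)², the product of all factors after the first has coefficients 1,5,9,9,10 for degrees 0…4.
[y⁴] = 1·10 + 2·9 + 1·9 = 37.

37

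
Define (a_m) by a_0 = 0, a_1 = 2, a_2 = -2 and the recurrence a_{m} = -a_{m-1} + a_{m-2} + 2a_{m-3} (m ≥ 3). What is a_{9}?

-12

The ordinary generating function has denominator 1 + z - z^2 - 2z^3.
Iterating the recurrence: a_0,…,a_{9} = 0, 2, -2, 4, -2, 2, 4, -6, 14, -12.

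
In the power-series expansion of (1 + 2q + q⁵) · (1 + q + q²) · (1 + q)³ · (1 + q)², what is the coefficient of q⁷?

29

(1 + 2q + q⁵) has coefficients 1,2,0,0,0,1 for degrees 0…5.
(1 + q + q²) has coefficients 1,1,1,0,0,0,0,0 for degrees 0…7.
Multiplying by (1 + q)³ gives running coefficients 1,4,7,7,4,1,0,0 for degrees 0…7.
Finally multiplying by (1 + q)², the product of all factors after the first has coefficients 1,6,16,25,25,16,6,1 for degrees 0…7.
[q⁷] = 1·1 + 2·6 + 1·16 = 29.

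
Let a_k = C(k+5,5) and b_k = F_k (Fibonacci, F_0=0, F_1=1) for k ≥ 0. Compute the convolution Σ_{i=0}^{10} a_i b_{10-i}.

9955

This is [x^10] in the product of the two ordinary generating functions.
Σ = 1·55 + 6·34 + 21·21 + 56·13 + 126·8 + 252·5 + 462·3 + 792·2 + 1287·1 + 2002·1 + 3003·0 = 9955.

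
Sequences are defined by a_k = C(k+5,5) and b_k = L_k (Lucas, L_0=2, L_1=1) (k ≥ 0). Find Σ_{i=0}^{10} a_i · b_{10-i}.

The convolution is the t^10 coefficient of A(t)B(t).
Σ = 1·123 + 6·76 + 21·47 + 56·29 + 126·18 + 252·11 + 462·7 + 792·4 + 1287·3 + 2002·1 + 3003·2 = 26501.

26501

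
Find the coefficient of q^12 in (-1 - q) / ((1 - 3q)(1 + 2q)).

-425972

The denominator gives the recurrence a_n = a_(n−1) + 6a_(n−2) for n ≥ 3; the numerator fixes a_0 = -1, a_1 = -2, a_2 = -8.
Iterating: -1, -2, -8, -20, -68, -188, -596, -1724, -5300, -15644, -47444, -141308, -425972, so a_12 = -425972.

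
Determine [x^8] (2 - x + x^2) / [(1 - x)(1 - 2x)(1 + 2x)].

682

Partial fractions give a closed form: a_n = (-2/3)·1^n + (7/4)·2^n + (11/12)·(-2)^n.
At n = 8: a_8 = 682.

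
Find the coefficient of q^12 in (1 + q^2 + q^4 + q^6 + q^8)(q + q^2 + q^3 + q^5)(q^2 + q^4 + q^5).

(1 + q^2 + q^4 + q^6 + q^8) has coefficients 1,0,1,0,1,0,1,0,1 for degrees 0…8.
(q + q^2 + q^3 + q^5) has coefficients 0,1,1,1,0,1,0,0,0,0,0,0,0 for degrees 0…12.
Finally multiplying by (q^2 + q^4 + q^5), the product of all factors after the first has coefficients 0,0,0,1,1,2,2,3,1,1,1,0,0 for degrees 0…12.
[q^12] = 1·0 + 1·1 + 1·1 + 1·2 + 1·1 = 5.

5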